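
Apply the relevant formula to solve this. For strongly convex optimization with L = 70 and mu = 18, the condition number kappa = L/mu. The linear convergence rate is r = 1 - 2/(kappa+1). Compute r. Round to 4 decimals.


Step 1: Compute the condition number.
kappa = L/mu = 70/18 = 3.8889
Step 2: Compute the convergence rate.
r = 1 - 2/(kappa + 1) = 1 - 2*mu/(L + mu) = (L - mu)/(L + mu) = 52/88 = 0.5909


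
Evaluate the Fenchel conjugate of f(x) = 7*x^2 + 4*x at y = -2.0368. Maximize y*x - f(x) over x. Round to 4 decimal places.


f*(y) = sup_x {y*x - a*x^2 - b*x} = sup_x {(y-b)*x - a*x^2}
FOC: (y - b) - 2a*x = 0 => x* = (y - b)/(2a)
x* = (-2.0368 - 4)/(2*7) = -0.4312
f*(-2.0368) = (y-b)^2/(4a) = (-2.0368 - 4)^2/(4*7)
= 36.443/28 = 1.3015


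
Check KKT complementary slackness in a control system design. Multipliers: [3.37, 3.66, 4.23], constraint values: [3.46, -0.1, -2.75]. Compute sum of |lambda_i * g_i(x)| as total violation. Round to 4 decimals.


KKT complementary slackness check:
lambda_1 * g_1 = 3.37 * 3.46 = 11.6602
lambda_2 * g_2 = 3.66 * -0.1 = -0.366
lambda_3 * g_3 = 4.23 * -2.75 = -11.6325
Total violation = 11.6602 + 0.366 + 11.6325 = 23.6587


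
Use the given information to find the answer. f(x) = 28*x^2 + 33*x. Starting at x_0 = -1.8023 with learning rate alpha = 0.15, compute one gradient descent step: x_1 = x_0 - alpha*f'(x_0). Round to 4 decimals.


We compute the gradient at x_0 and apply the update.
f'(x) = 56*x + 33
f'(-1.8023) = 56*-1.8023 + 33 = -67.9288
x_1 = -1.8023 - 0.15*-67.9288 = 8.387


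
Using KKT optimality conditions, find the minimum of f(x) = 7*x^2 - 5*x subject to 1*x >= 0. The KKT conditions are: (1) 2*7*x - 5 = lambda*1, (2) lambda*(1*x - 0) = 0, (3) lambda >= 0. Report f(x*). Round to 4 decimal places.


Step 1: Try lambda = 0 (constraint inactive).
Stationarity: 2*7*x - 5 = 0
x* = 5/(2*7) = 5/14 = 0.3571 (rounded; the exact value 5/14 is used below)
Check constraint: 1*0.3571 = 0.3571 >= 0 -- satisfied.
Step 2: Compute optimal value.
f(x*) = 7*(5/14)^2 - 5*(5/14) = -0.8929


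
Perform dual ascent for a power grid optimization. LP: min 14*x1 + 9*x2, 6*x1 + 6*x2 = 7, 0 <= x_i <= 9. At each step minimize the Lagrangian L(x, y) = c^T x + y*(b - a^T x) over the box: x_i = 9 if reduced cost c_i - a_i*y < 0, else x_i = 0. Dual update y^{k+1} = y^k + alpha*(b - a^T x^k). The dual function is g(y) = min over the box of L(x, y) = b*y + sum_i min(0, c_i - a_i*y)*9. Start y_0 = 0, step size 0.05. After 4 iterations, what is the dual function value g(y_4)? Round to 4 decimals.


Dual ascent for LP: min 14*x1 + 9*x2, 6*x1 + 6*x2 = 7, 0 <= x_i <= 9
Step 1: y^k = 0.0, reduced costs: (14.0, 9.0)
  x^k = (0.0, 0.0), subgradient = b - a^T x = 7.0
  y^{k+1} = 0.0 + 0.05*7.0 = 0.35
Step 2: y^k = 0.35, reduced costs: (11.9, 6.9)
  x^k = (0.0, 0.0), subgradient = b - a^T x = 7.0
  y^{k+1} = 0.35 + 0.05*7.0 = 0.7
Step 3: y^k = 0.7, reduced costs: (9.8, 4.8)
  x^k = (0.0, 0.0), subgradient = b - a^T x = 7.0
  y^{k+1} = 0.7 + 0.05*7.0 = 1.05
Step 4: y^k = 1.05, reduced costs: (7.7, 2.7)
  x^k = (0.0, 0.0), subgradient = b - a^T x = 7.0
  y^{k+1} = 1.05 + 0.05*7.0 = 1.4
Dual objective at y_4 = 1.4: reduced costs (5.6, 0.6), box minimizer x = (0.0, 0.0)
g(y_4) = b*y + (c1 - a1*y)*x1 + (c2 - a2*y)*x2 = 7*1.4 + 5.6*0.0 + 0.6*0.0 = 9.8 + 0.0 + 0.0 = 9.8


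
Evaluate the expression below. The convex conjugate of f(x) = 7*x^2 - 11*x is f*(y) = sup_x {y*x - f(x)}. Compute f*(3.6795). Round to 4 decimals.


f*(y) = sup_x {y*x - a*x^2 - b*x} = sup_x {(y-b)*x - a*x^2}
FOC: (y - b) - 2a*x = 0 => x* = (y - b)/(2a)
x* = (3.6795 + 11)/(2*7) = 1.0485
f*(3.6795) = (y-b)^2/(4a) = (3.6795 + 11)^2/(4*7)
= 215.4877/28 = 7.696


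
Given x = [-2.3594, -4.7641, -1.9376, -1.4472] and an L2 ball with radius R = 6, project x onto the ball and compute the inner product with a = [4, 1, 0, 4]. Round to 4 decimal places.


Step 1: Compute ||x|| (intermediates to 6 decimals).
||x|| = sqrt((-2.3594)^2 + (-4.7641)^2 + (-1.9376)^2 + (-1.4472)^2) = 5.840556
Step 2: Project.
Since ||x|| <= R, proj = x (no scaling needed).
proj(x) = [-2.3594, -4.7641, -1.9376, -1.4472]
Step 3: Dot product.
a^T * proj(x) = 4*(-2.3594) + 1*(-4.7641) + 0*(-1.9376) + 4*(-1.4472) = -19.9905


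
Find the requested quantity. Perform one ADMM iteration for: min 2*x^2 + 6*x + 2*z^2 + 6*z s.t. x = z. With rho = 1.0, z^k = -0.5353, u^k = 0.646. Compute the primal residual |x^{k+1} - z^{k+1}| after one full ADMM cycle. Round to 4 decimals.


ADMM iteration with rho = 1.0, z^k = -0.5353, u^k = 0.646
Step 1: x-update.
Minimize 2*x^2 + 6*x + (1.0/2)*(x + 0.5353 + 0.646)^2
FOC: (2*2 + 1.0)*x = -6 + 1.0*(-0.5353 - 0.646)
x^{k+1} = -1.4363
Step 2: z-update.
Minimize 2*z^2 + 6*z + (1.0/2)*(-1.4363 - z + 0.646)^2
FOC: (2*2 + 1.0)*z = -6 + 1.0*(-1.4363 + 0.646)
z^{k+1} = -1.3581
Step 3: u-update.
u^{k+1} = 0.646 - 1.4363 + 1.3581 = 0.5678
Step 4: Primal residual = |-1.4363 + 1.3581| = 0.0782


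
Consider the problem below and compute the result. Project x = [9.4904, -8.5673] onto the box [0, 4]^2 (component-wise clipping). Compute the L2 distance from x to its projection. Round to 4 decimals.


Project each component onto [0, 4].
clip(9.4904) = 4.0, clip(-8.5673) = 0.0
Projection = [4.0, 0.0]
Squared diffs: [30.1445, 73.3986]
Distance = sqrt(103.5431) = 10.1756


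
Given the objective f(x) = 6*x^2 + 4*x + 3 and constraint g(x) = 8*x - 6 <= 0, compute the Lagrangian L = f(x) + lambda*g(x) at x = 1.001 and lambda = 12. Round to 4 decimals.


Step 1: Evaluate f(x).
f(1.001) = 6*1.001^2 + 4*1.001 + 3 = 13.016
Step 2: Evaluate g(x).
g(1.001) = 8*1.001 - 6 = 2.008
Step 3: Compute Lagrangian.
L = 13.016 + 12*2.008 = 37.112


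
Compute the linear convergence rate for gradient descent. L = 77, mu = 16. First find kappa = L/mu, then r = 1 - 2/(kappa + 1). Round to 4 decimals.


Step 1: Compute the condition number.
kappa = L/mu = 77/16 = 4.8125
Step 2: Compute the convergence rate.
r = 1 - 2/(kappa + 1) = 1 - 2*mu/(L + mu) = (L - mu)/(L + mu) = 61/93 = 0.6559


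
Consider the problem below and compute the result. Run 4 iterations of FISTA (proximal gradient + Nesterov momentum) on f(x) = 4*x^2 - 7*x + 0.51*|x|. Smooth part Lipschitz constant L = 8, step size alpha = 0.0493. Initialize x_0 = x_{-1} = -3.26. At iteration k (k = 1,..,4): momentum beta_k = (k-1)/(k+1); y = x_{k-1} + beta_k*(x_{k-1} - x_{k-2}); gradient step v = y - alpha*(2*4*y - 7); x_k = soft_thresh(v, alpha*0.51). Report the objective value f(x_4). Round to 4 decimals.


FISTA on f(x) = 4*x^2 - 7*x + 0.51*|x|
L = 8, alpha = 0.0493
Iteration 1: beta = 0.0, y = -3.26 + 0.0*(-3.26 + 3.26) = -3.26
  grad(y) = -33.08, v = y - alpha*grad = -1.6292
  prox(v) = soft_thresh(-1.6292, 0.0251) = -1.604
Iteration 2: beta = 0.3333, y = -1.604 + 0.3333*(-1.604 + 3.26) = -1.052
  grad(y) = -15.4161, v = y - alpha*grad = -0.292
  prox(v) = soft_thresh(-0.292, 0.0251) = -0.2669
Iteration 3: beta = 0.5, y = -0.2669 + 0.5*(-0.2669 + 1.604) = 0.4017
  grad(y) = -3.7863, v = y - alpha*grad = 0.5884
  prox(v) = soft_thresh(0.5884, 0.0251) = 0.5632
Iteration 4: beta = 0.6, y = 0.5632 + 0.6*(0.5632 + 0.2669) = 1.0613
  grad(y) = 1.4904, v = y - alpha*grad = 0.9878
  prox(v) = soft_thresh(0.9878, 0.0251) = 0.9627
f(x_4) = 4*0.9627^2 - 7*0.9627 + 0.51*|0.9627| = -2.5408


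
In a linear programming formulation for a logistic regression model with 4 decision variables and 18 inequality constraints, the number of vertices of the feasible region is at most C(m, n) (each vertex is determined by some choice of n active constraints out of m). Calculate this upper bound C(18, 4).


Each vertex corresponds to some choice of n active constraints out of m, so the number of vertices is at most C(m, n) = m! / (n!(m-n)!).
m = 18, n = 4
Numerator: 18 * 17 * 16 * 15
Denominator: 4! = 24
C(18, 4) = 3060


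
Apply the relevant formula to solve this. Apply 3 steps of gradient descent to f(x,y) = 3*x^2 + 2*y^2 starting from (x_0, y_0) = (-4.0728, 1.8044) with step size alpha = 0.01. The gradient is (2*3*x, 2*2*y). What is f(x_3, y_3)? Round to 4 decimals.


Gradient descent on f(x,y) = 3*x^2 + 2*y^2.
Starting point: (-4.0728, 1.8044), alpha = 0.01
Step 1: grad_x = 2*3*-4.0728 = -24.4368, grad_y = 2*2*1.8044 = 7.2176
  x_1 = -4.0728 - 0.01*-24.4368 = -3.8284
  y_1 = 1.8044 - 0.01*7.2176 = 1.7322
Step 2: grad_x = 2*3*-3.8284 = -22.9706, grad_y = 2*2*1.7322 = 6.9289
  x_2 = -3.8284 - 0.01*-22.9706 = -3.5987
  y_2 = 1.7322 - 0.01*6.9289 = 1.6629
Step 3: grad_x = 2*3*-3.5987 = -21.5924, grad_y = 2*2*1.6629 = 6.6517
  x_3 = -3.5987 - 0.01*-21.5924 = -3.3828
  y_3 = 1.6629 - 0.01*6.6517 = 1.5964
f(-3.3828, 1.5964) = 3*(-3.3828)^2 + 2*1.5964^2 = 39.4272


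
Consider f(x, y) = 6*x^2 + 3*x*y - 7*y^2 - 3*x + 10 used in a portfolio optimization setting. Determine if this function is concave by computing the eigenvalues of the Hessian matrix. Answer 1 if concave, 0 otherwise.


The Hessian of f(x,y) = 6*x^2 + 3*x*y - 7*y^2 - 3*x + 10 is:
H = [[12, 3], [3, -14]]
Trace = 12 - 14 = -2
Determinant = 12*-14 - (3)^2 = -177
Discriminant = (-2)^2 - 4*-177 = 712.0
Eigenvalues: lambda_1 = -14.3417, lambda_2 = 12.3417
The function is not concave.

0


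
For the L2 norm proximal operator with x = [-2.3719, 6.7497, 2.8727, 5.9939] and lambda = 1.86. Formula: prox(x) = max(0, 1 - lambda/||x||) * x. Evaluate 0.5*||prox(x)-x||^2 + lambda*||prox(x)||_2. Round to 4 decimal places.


Step 1: Compute ||x||.
||x|| = 9.7654
Step 2: Compute scaling factor.
scale = max(0, 1 - 1.86/9.7654) = 0.8095
Step 3: prox(x) = [-1.9201, 5.4641, 2.3255, 4.8523]
||prox(x)|| = 7.9054
Step 4: Proximal objective.
0.5*||prox-x||^2 = 1.7298
lambda*||prox|| = 14.704
Total = 16.4339


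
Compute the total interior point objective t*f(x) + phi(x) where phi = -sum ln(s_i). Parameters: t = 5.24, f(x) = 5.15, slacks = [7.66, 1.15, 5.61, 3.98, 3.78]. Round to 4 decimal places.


Step 1: Compute log-barrier.
ln values: [2.036, 0.1398, 1.7246, 1.3813, 1.3297]
phi = -(2.036 + 0.1398 + 1.7246 + 1.3813 + 1.3297) = -6.6113
Step 2: Compute augmented objective.
t*f(x) = 5.24*5.15 = 26.986
Total = 26.986 - 6.6113 = 20.3747


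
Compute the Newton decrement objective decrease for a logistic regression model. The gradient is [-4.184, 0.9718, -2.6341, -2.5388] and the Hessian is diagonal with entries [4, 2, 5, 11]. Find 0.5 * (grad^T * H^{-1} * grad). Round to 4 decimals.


Step 1: H is diagonal, so H^(-1) * g = [-1.046, 0.4859, -0.5268, -0.2308].
Step 2: g^T H^(-1) g = sum_i g_i^2 / H_ii
  = (-4.184)^2/4 + (0.9718)^2/2 + (-2.6341)^2/5 + (-2.5388)^2/11
  = 4.3765 + 0.4722 + 1.3877 + 0.586 = 6.8223
Step 3: Objective decrease = 0.5 * g^T H^(-1) g = 3.4112


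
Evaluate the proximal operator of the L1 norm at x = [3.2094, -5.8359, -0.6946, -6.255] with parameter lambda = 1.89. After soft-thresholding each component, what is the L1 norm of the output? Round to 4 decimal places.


Soft-thresholding with lambda = 1.89:
prox(3.2094) = sign(3.2094)*max(|3.2094| - 1.89, 0) = 1.3194
prox(-5.8359) = sign(-5.8359)*max(|-5.8359| - 1.89, 0) = -3.9459
prox(-0.6946) = sign(-0.6946)*max(|-0.6946| - 1.89, 0) = 0.0
prox(-6.255) = sign(-6.255)*max(|-6.255| - 1.89, 0) = -4.365
prox(x) = [1.3194, -3.9459, 0.0, -4.365]
||prox(x)||_1 = 1.3194 + 3.9459 + 0.0 + 4.365 = 9.6303


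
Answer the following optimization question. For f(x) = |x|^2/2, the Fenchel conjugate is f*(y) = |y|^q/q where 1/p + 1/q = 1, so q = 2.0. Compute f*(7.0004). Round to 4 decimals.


The conjugate exponent q satisfies 1/p + 1/q = 1.
p = 2, so q = 2/(2 - 1) = 2.0
|y|^q = 7.0004^2.0 = 49.0056
f*(7.0004) = 49.0056 / 2.0 = 24.5028


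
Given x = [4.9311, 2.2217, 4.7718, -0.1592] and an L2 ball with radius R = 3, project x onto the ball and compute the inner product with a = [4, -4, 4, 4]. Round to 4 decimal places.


Step 1: Compute ||x|| (intermediates to 6 decimals).
||x|| = sqrt(4.9311^2 + 2.2217^2 + 4.7718^2 + (-0.1592)^2) = 7.214369
Step 2: Project.
Since ||x|| > R, scale = R/||x|| = 3/7.214369 = 0.415837, proj(x) = scale * x
proj(x) = [2.050534, 0.923865, 1.984291, -0.066201]
Step 3: Dot product.
a^T * proj(x) = 4*2.050534 - 4*0.923865 + 4*1.984291 + 4*(-0.066201) = 12.179


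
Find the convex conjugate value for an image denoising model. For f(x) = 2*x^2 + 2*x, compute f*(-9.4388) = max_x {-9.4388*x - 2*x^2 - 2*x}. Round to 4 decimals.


f*(y) = sup_x {y*x - a*x^2 - b*x} = sup_x {(y-b)*x - a*x^2}
FOC: (y - b) - 2a*x = 0 => x* = (y - b)/(2a)
x* = (-9.4388 - 2)/(2*2) = -2.8597
f*(-9.4388) = (y-b)^2/(4a) = (-9.4388 - 2)^2/(4*2)
= 130.8461/8 = 16.3558


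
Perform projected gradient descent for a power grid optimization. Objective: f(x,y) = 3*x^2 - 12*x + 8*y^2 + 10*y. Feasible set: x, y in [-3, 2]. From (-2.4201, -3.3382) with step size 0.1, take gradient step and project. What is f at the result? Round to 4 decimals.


Step 1: Compute gradient at (-2.4201, -3.3382).
grad_x = 2*3*-2.4201 - 12 = -26.5206
grad_y = 2*8*-3.3382 + 10 = -43.4112
Step 2: Gradient step.
x_raw = -2.4201 - 0.1*-26.5206 = 0.232
y_raw = -3.3382 - 0.1*-43.4112 = 1.0029
Step 3: Project onto [-3, 2].
x_proj = clip(0.232) = 0.232
y_proj = clip(1.0029) = 1.0029
Step 4: Evaluate f.
f(0.232, 1.0029) = 15.4539


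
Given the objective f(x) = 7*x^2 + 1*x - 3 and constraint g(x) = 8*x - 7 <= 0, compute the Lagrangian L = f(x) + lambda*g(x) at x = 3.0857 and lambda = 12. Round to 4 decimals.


Step 1: Evaluate f(x).
f(3.0857) = 7*3.0857^2 + 1*3.0857 - 3 = 66.7365
Step 2: Evaluate g(x).
g(3.0857) = 8*3.0857 - 7 = 17.6856
Step 3: Compute Lagrangian.
L = 66.7365 + 12*17.6856 = 278.9637


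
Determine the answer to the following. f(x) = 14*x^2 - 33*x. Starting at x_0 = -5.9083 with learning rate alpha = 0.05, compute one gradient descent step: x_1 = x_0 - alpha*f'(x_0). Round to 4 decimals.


We compute the gradient at x_0 and apply the update.
f'(x) = 28*x - 33
f'(-5.9083) = 28*-5.9083 - 33 = -198.4324
x_1 = -5.9083 - 0.05*-198.4324 = 4.0133


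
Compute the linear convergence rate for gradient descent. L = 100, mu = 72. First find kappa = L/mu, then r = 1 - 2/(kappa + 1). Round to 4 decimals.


Step 1: Compute the condition number.
kappa = L/mu = 100/72 = 1.3889
Step 2: Compute the convergence rate.
r = 1 - 2/(kappa + 1) = 1 - 2*mu/(L + mu) = (L - mu)/(L + mu) = 28/172 = 0.1628


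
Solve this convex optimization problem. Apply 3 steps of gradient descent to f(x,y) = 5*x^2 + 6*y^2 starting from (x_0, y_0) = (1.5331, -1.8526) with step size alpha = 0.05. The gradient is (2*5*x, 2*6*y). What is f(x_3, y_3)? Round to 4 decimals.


Gradient descent on f(x,y) = 5*x^2 + 6*y^2.
Starting point: (1.5331, -1.8526), alpha = 0.05
Step 1: grad_x = 2*5*1.5331 = 15.331, grad_y = 2*6*-1.8526 = -22.2312
  x_1 = 1.5331 - 0.05*15.331 = 0.7666
  y_1 = -1.8526 - 0.05*-22.2312 = -0.741
Step 2: grad_x = 2*5*0.7666 = 7.6655, grad_y = 2*6*-0.741 = -8.8925
  x_2 = 0.7666 - 0.05*7.6655 = 0.3833
  y_2 = -0.741 - 0.05*-8.8925 = -0.2964
Step 3: grad_x = 2*5*0.3833 = 3.8328, grad_y = 2*6*-0.2964 = -3.557
  x_3 = 0.3833 - 0.05*3.8328 = 0.1916
  y_3 = -0.2964 - 0.05*-3.557 = -0.1186
f(0.1916, -0.1186) = 5*0.1916^2 + 6*(-0.1186)^2 = 0.268


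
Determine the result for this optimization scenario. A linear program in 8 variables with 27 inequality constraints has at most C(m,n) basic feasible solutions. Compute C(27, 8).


Each vertex corresponds to some choice of n active constraints out of m, so the number of vertices is at most C(m, n) = m! / (n!(m-n)!).
m = 27, n = 8
Numerator: 27 * 26 * 25 * 24 * 23 * 22 * 21 * 20
Denominator: 8! = 40320
C(27, 8) = 2220075


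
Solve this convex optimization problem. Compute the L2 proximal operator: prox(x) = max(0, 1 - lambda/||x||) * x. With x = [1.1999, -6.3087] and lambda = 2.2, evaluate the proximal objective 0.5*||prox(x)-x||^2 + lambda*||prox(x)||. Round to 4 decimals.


Step 1: Compute ||x||.
||x|| = 6.4218
Step 2: Compute scaling factor.
scale = max(0, 1 - 2.2/6.4218) = 0.6574
Step 3: prox(x) = [0.7888, -4.1474]
||prox(x)|| = 4.2218
Step 4: Proximal objective.
0.5*||prox-x||^2 = 2.42
lambda*||prox|| = 9.288
Total = 11.7079


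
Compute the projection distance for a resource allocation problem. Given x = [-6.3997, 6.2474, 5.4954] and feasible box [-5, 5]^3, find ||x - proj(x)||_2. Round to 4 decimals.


Project each component onto [-5, 5].
clip(-6.3997) = -5.0, clip(6.2474) = 5.0, clip(5.4954) = 5.0
Projection = [-5.0, 5.0, 5.0]
Squared diffs: [1.9592, 1.556, 0.2454]
Distance = sqrt(3.7606) = 1.9392


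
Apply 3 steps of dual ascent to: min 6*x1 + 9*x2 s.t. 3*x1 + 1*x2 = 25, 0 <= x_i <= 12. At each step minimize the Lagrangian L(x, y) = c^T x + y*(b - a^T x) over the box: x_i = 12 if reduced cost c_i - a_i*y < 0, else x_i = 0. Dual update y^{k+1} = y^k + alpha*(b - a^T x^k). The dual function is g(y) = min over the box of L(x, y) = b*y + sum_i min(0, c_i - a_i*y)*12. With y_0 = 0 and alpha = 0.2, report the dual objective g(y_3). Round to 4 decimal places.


Dual ascent for LP: min 6*x1 + 9*x2, 3*x1 + 1*x2 = 25, 0 <= x_i <= 12
Step 1: y^k = 0.0, reduced costs: (6.0, 9.0)
  x^k = (0.0, 0.0), subgradient = b - a^T x = 25.0
  y^{k+1} = 0.0 + 0.2*25.0 = 5.0
Step 2: y^k = 5.0, reduced costs: (-9.0, 4.0)
  x^k = (12.0, 0.0), subgradient = b - a^T x = -11.0
  y^{k+1} = 5.0 + 0.2*-11.0 = 2.8
Step 3: y^k = 2.8, reduced costs: (-2.4, 6.2)
  x^k = (12.0, 0.0), subgradient = b - a^T x = -11.0
  y^{k+1} = 2.8 + 0.2*-11.0 = 0.6
Dual objective at y_3 = 0.6: reduced costs (4.2, 8.4), box minimizer x = (0.0, 0.0)
g(y_3) = b*y + (c1 - a1*y)*x1 + (c2 - a2*y)*x2 = 25*0.6 + 4.2*0.0 + 8.4*0.0 = 15.0 + 0.0 + 0.0 = 15.0


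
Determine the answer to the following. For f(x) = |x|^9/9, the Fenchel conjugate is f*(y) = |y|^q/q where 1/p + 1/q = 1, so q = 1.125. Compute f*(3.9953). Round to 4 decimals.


The conjugate exponent q satisfies 1/p + 1/q = 1.
p = 9, so q = 9/(9 - 1) = 1.125
|y|^q = 3.9953^1.125 = 4.7505
f*(3.9953) = 4.7505 / 1.125 = 4.2227


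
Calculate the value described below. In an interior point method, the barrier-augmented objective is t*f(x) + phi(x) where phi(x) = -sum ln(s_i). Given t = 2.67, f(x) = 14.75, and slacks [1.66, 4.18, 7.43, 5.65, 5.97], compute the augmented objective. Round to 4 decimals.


Step 1: Compute log-barrier.
ln values: [0.5068, 1.4303, 2.0055, 1.7317, 1.7867]
phi = -(0.5068 + 1.4303 + 2.0055 + 1.7317 + 1.7867) = -7.4611
Step 2: Compute augmented objective.
t*f(x) = 2.67*14.75 = 39.3825
Total = 39.3825 - 7.4611 = 31.9214


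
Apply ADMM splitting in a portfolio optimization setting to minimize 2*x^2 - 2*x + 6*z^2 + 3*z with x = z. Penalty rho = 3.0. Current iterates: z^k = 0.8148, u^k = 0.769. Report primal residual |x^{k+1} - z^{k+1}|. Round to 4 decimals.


ADMM iteration with rho = 3.0, z^k = 0.8148, u^k = 0.769
Step 1: x-update.
Minimize 2*x^2 - 2*x + (3.0/2)*(x - 0.8148 + 0.769)^2
FOC: (2*2 + 3.0)*x = 2 + 3.0*(0.8148 - 0.769)
x^{k+1} = 0.3053
Step 2: z-update.
Minimize 6*z^2 + 3*z + (3.0/2)*(0.3053 - z + 0.769)^2
FOC: (2*6 + 3.0)*z = -3 + 3.0*(0.3053 + 0.769)
z^{k+1} = 0.0149
Step 3: u-update.
u^{k+1} = 0.769 + 0.3053 - 0.0149 = 1.0595
Step 4: Primal residual = |0.3053 - 0.0149| = 0.2905


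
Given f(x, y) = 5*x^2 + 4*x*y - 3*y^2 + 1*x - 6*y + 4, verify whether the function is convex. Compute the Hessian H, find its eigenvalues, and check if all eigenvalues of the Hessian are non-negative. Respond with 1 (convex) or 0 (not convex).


The Hessian of f(x,y) = 5*x^2 + 4*x*y - 3*y^2 + 1*x - 6*y + 4 is:
H = [[10, 4], [4, -6]]
Trace = 10 - 6 = 4
Determinant = 10*-6 - (4)^2 = -76
Discriminant = (4)^2 - 4*-76 = 320.0
Eigenvalues: lambda_1 = -6.9443, lambda_2 = 10.9443
The function is not convex.

0


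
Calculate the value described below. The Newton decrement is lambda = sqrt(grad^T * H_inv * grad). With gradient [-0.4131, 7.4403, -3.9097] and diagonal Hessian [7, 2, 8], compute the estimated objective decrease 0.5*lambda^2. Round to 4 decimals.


Step 1: H is diagonal, so H^(-1) * g = [-0.059, 3.7202, -0.4887].
Step 2: g^T H^(-1) g = sum_i g_i^2 / H_ii
  = (-0.4131)^2/7 + (7.4403)^2/2 + (-3.9097)^2/8
  = 0.0244 + 27.679 + 1.9107 = 29.6141
Step 3: Objective decrease = 0.5 * g^T H^(-1) g = 14.8071


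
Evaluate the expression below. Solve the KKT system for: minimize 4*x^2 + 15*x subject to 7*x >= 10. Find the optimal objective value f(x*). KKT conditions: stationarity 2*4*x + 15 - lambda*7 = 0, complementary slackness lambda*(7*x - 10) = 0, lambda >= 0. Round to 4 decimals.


Step 1: Try lambda = 0 (constraint inactive).
x_unc = -15/(2*4) = -1.875
Check: 7*-1.875 = -13.125 < 10 -- violated!
Step 2: Constraint must be active: 7*x = 10
x* = 10/7 = 1.4286 (rounded; the exact value 10/7 is used below)
lambda = (2*4*(10/7) + 15)/7 = 3.7755
Step 3: Compute optimal value.
f(x*) = 4*(10/7)^2 + 15*(10/7) = 29.5918


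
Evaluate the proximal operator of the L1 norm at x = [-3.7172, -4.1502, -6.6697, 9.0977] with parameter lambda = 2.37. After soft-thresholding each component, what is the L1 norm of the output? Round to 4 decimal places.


Soft-thresholding with lambda = 2.37:
prox(-3.7172) = sign(-3.7172)*max(|-3.7172| - 2.37, 0) = -1.3472
prox(-4.1502) = sign(-4.1502)*max(|-4.1502| - 2.37, 0) = -1.7802
prox(-6.6697) = sign(-6.6697)*max(|-6.6697| - 2.37, 0) = -4.2997
prox(9.0977) = sign(9.0977)*max(|9.0977| - 2.37, 0) = 6.7277
prox(x) = [-1.3472, -1.7802, -4.2997, 6.7277]
||prox(x)||_1 = 1.3472 + 1.7802 + 4.2997 + 6.7277 = 14.1548


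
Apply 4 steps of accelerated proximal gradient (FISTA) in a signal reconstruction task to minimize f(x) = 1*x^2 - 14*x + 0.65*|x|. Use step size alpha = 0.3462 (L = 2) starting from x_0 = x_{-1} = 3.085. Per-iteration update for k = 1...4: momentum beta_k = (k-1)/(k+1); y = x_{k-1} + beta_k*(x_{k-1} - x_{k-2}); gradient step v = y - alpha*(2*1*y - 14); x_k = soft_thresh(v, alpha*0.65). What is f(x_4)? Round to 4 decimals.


FISTA on f(x) = 1*x^2 - 14*x + 0.65*|x|
L = 2, alpha = 0.3462
Iteration 1: beta = 0.0, y = 3.085 + 0.0*(3.085 - 3.085) = 3.085
  grad(y) = -7.83, v = y - alpha*grad = 5.7957
  prox(v) = soft_thresh(5.7957, 0.225) = 5.5707
Iteration 2: beta = 0.3333, y = 5.5707 + 0.3333*(5.5707 - 3.085) = 6.3993
  grad(y) = -1.2014, v = y - alpha*grad = 6.8152
  prox(v) = soft_thresh(6.8152, 0.225) = 6.5902
Iteration 3: beta = 0.5, y = 6.5902 + 0.5*(6.5902 - 5.5707) = 7.0999
  grad(y) = 0.1999, v = y - alpha*grad = 7.0307
  prox(v) = soft_thresh(7.0307, 0.225) = 6.8057
Iteration 4: beta = 0.6, y = 6.8057 + 0.6*(6.8057 - 6.5902) = 6.935
  grad(y) = -0.13, v = y - alpha*grad = 6.98
  prox(v) = soft_thresh(6.98, 0.225) = 6.755
f(x_4) = 1*6.755^2 - 14*6.755 + 0.65*|6.755| = -44.5492


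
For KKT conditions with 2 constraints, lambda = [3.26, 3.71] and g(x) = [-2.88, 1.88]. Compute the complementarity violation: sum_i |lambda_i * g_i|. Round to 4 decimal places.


KKT complementary slackness check:
lambda_1 * g_1 = 3.26 * -2.88 = -9.3888
lambda_2 * g_2 = 3.71 * 1.88 = 6.9748
Total violation = 9.3888 + 6.9748 = 16.3636


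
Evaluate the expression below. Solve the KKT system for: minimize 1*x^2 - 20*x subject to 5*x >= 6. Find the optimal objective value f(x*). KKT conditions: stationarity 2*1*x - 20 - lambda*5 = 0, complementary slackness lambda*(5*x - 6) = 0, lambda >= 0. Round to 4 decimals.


Step 1: Try lambda = 0 (constraint inactive).
Stationarity: 2*1*x - 20 = 0
x* = 20/(2*1) = 10.0
Check constraint: 5*10.0 = 50.0 >= 6 -- satisfied.
Step 2: Compute optimal value.
f(x*) = 1*10.0^2 - 20*10.0 = -100.0


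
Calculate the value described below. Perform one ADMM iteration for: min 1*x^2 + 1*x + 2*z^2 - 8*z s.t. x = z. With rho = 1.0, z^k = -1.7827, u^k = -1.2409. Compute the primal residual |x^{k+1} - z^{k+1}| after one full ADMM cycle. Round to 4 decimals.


ADMM iteration with rho = 1.0, z^k = -1.7827, u^k = -1.2409
Step 1: x-update.
Minimize 1*x^2 + 1*x + (1.0/2)*(x + 1.7827 - 1.2409)^2
FOC: (2*1 + 1.0)*x = -1 + 1.0*(-1.7827 + 1.2409)
x^{k+1} = -0.5139
Step 2: z-update.
Minimize 2*z^2 - 8*z + (1.0/2)*(-0.5139 - z - 1.2409)^2
FOC: (2*2 + 1.0)*z = 8 + 1.0*(-0.5139 - 1.2409)
z^{k+1} = 1.249
Step 3: u-update.
u^{k+1} = -1.2409 - 0.5139 - 1.249 = -3.0039
Step 4: Primal residual = |-0.5139 - 1.249| = 1.763


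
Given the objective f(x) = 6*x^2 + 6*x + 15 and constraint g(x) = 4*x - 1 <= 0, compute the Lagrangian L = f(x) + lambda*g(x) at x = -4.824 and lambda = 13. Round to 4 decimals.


Step 1: Evaluate f(x).
f(-4.824) = 6*(-4.824)^2 + 6*(-4.824) + 15 = 125.6819
Step 2: Evaluate g(x).
g(-4.824) = 4*-4.824 - 1 = -20.296
Step 3: Compute Lagrangian.
L = 125.6819 + 13*-20.296 = -138.1661


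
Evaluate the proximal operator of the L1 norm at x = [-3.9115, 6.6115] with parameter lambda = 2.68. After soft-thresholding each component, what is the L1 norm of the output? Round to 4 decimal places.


Soft-thresholding with lambda = 2.68:
prox(-3.9115) = sign(-3.9115)*max(|-3.9115| - 2.68, 0) = -1.2315
prox(6.6115) = sign(6.6115)*max(|6.6115| - 2.68, 0) = 3.9315
prox(x) = [-1.2315, 3.9315]
||prox(x)||_1 = 1.2315 + 3.9315 = 5.163


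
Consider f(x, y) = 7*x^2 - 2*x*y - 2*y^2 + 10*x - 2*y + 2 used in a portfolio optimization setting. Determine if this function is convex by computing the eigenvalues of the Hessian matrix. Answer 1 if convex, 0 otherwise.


The Hessian of f(x,y) = 7*x^2 - 2*x*y - 2*y^2 + 10*x - 2*y + 2 is:
H = [[14, -2], [-2, -4]]
Trace = 14 - 4 = 10
Determinant = 14*-4 - (-2)^2 = -60
Discriminant = (10)^2 - 4*-60 = 340.0
Eigenvalues: lambda_1 = -4.2195, lambda_2 = 14.2195
The function is not convex.

0


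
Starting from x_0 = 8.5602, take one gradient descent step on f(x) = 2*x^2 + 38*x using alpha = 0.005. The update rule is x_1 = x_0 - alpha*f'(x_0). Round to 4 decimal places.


We compute the gradient at x_0 and apply the update.
f'(x) = 4*x + 38
f'(8.5602) = 4*8.5602 + 38 = 72.2408
x_1 = 8.5602 - 0.005*72.2408 = 8.199


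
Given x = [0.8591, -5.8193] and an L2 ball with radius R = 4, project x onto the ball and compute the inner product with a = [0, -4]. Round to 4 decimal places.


Step 1: Compute ||x|| (intermediates to 6 decimals).
||x|| = sqrt(0.8591^2 + (-5.8193)^2) = 5.882372
Step 2: Project.
Since ||x|| > R, scale = R/||x|| = 4/5.882372 = 0.679998, proj(x) = scale * x
proj(x) = [0.584186, -3.957112]
Step 3: Dot product.
a^T * proj(x) = 0*0.584186 - 4*(-3.957112) = 15.8284


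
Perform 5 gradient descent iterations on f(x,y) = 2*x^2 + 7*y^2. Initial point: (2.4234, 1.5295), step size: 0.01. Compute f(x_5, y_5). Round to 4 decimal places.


Gradient descent on f(x,y) = 2*x^2 + 7*y^2.
Starting point: (2.4234, 1.5295), alpha = 0.01
Step 1: grad_x = 2*2*2.4234 = 9.6936, grad_y = 2*7*1.5295 = 21.413
  x_1 = 2.4234 - 0.01*9.6936 = 2.3265
  y_1 = 1.5295 - 0.01*21.413 = 1.3154
Step 2: grad_x = 2*2*2.3265 = 9.3059, grad_y = 2*7*1.3154 = 18.4152
  x_2 = 2.3265 - 0.01*9.3059 = 2.2334
  y_2 = 1.3154 - 0.01*18.4152 = 1.1312
Step 3: grad_x = 2*2*2.2334 = 8.9336, grad_y = 2*7*1.1312 = 15.8371
  x_3 = 2.2334 - 0.01*8.9336 = 2.1441
  y_3 = 1.1312 - 0.01*15.8371 = 0.9728
Step 4: grad_x = 2*2*2.1441 = 8.5763, grad_y = 2*7*0.9728 = 13.6199
  x_4 = 2.1441 - 0.01*8.5763 = 2.0583
  y_4 = 0.9728 - 0.01*13.6199 = 0.8366
Step 5: grad_x = 2*2*2.0583 = 8.2332, grad_y = 2*7*0.8366 = 11.7131
  x_5 = 2.0583 - 0.01*8.2332 = 1.976
  y_5 = 0.8366 - 0.01*11.7131 = 0.7195
f(1.976, 0.7195) = 2*1.976^2 + 7*0.7195^2 = 11.4329


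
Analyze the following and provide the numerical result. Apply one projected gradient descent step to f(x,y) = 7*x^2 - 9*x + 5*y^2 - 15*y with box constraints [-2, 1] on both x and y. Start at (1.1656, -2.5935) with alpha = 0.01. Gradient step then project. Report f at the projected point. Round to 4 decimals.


Step 1: Compute gradient at (1.1656, -2.5935).
grad_x = 2*7*1.1656 - 9 = 7.3184
grad_y = 2*5*-2.5935 - 15 = -40.935
Step 2: Gradient step.
x_raw = 1.1656 - 0.01*7.3184 = 1.0924
y_raw = -2.5935 - 0.01*-40.935 = -2.1842
Step 3: Project onto [-2, 1].
x_proj = clip(1.0924) = 1.0
y_proj = clip(-2.1842) = -2.0
Step 4: Evaluate f.
f(1.0, -2.0) = 48.0


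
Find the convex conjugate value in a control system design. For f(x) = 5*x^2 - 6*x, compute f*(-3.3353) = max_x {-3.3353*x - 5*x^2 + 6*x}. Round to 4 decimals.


f*(y) = sup_x {y*x - a*x^2 - b*x} = sup_x {(y-b)*x - a*x^2}
FOC: (y - b) - 2a*x = 0 => x* = (y - b)/(2a)
x* = (-3.3353 + 6)/(2*5) = 0.2665
f*(-3.3353) = (y-b)^2/(4a) = (-3.3353 + 6)^2/(4*5)
= 7.1006/20 = 0.355


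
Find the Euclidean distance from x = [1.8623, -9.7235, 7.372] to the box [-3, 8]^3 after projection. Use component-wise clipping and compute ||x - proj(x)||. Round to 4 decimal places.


Project each component onto [-3, 8].
clip(1.8623) = 1.8623, clip(-9.7235) = -3.0, clip(7.372) = 7.372
Projection = [1.8623, -3.0, 7.372]
Squared diffs: [0.0, 45.2055, 0.0]
Distance = sqrt(45.2055) = 6.7235


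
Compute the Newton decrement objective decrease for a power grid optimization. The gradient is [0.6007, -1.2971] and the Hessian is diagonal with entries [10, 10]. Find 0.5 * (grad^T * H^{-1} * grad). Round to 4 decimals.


Step 1: H is diagonal, so H^(-1) * g = [0.0601, -0.1297].
Step 2: g^T H^(-1) g = sum_i g_i^2 / H_ii
  = (0.6007)^2/10 + (-1.2971)^2/10
  = 0.0361 + 0.1682 = 0.2043
Step 3: Objective decrease = 0.5 * g^T H^(-1) g = 0.1022


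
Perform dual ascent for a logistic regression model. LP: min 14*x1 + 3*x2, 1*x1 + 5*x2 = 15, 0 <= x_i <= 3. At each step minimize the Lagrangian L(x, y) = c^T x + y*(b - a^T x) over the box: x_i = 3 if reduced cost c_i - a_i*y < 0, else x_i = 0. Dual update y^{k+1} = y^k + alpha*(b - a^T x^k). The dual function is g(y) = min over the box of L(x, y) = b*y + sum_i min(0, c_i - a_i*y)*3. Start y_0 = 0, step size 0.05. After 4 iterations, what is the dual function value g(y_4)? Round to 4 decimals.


Dual ascent for LP: min 14*x1 + 3*x2, 1*x1 + 5*x2 = 15, 0 <= x_i <= 3
Step 1: y^k = 0.0, reduced costs: (14.0, 3.0)
  x^k = (0.0, 0.0), subgradient = b - a^T x = 15.0
  y^{k+1} = 0.0 + 0.05*15.0 = 0.75
Step 2: y^k = 0.75, reduced costs: (13.25, -0.75)
  x^k = (0.0, 3.0), subgradient = b - a^T x = 0.0
  y^{k+1} = 0.75 + 0.05*0.0 = 0.75
Step 3: y^k = 0.75, reduced costs: (13.25, -0.75)
  x^k = (0.0, 3.0), subgradient = b - a^T x = 0.0
  y^{k+1} = 0.75 + 0.05*0.0 = 0.75
Step 4: y^k = 0.75, reduced costs: (13.25, -0.75)
  x^k = (0.0, 3.0), subgradient = b - a^T x = 0.0
  y^{k+1} = 0.75 + 0.05*0.0 = 0.75
Dual objective at y_4 = 0.75: reduced costs (13.25, -0.75), box minimizer x = (0.0, 3.0)
g(y_4) = b*y + (c1 - a1*y)*x1 + (c2 - a2*y)*x2 = 15*0.75 + 13.25*0.0 + (-0.75)*3.0 = 11.25 + 0.0 - 2.25 = 9.0


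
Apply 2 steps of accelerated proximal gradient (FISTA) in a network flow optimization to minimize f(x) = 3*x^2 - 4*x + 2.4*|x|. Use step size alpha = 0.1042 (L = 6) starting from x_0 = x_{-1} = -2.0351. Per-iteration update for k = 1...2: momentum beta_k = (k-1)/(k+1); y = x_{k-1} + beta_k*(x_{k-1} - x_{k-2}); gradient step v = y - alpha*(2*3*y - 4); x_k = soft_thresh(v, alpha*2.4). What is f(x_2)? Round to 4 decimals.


FISTA on f(x) = 3*x^2 - 4*x + 2.4*|x|
L = 6, alpha = 0.1042
Iteration 1: beta = 0.0, y = -2.0351 + 0.0*(-2.0351 + 2.0351) = -2.0351
  grad(y) = -16.2106, v = y - alpha*grad = -0.346
  prox(v) = soft_thresh(-0.346, 0.2501) = -0.0959
Iteration 2: beta = 0.3333, y = -0.0959 + 0.3333*(-0.0959 + 2.0351) = 0.5505
  grad(y) = -0.6968, v = y - alpha*grad = 0.6231
  prox(v) = soft_thresh(0.6231, 0.2501) = 0.3731
f(x_2) = 3*0.3731^2 - 4*0.3731 + 2.4*|0.3731| = -0.1794


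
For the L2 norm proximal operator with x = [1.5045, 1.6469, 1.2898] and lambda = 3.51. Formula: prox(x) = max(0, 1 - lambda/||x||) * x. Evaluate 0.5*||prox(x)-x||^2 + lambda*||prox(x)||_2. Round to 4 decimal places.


Step 1: Compute ||x||.
||x|| = 2.5767
Step 2: Compute scaling factor.
scale = max(0, 1 - 3.51/2.5767) = 0.0
Step 3: prox(x) = [0.0, 0.0, 0.0]
||prox(x)|| = 0.0
Step 4: Proximal objective.
0.5*||prox-x||^2 = 3.3197
lambda*||prox|| = 0.0
Total = 3.3197


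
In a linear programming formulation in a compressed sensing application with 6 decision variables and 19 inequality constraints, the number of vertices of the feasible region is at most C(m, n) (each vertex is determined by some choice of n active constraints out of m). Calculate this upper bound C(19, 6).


Each vertex corresponds to some choice of n active constraints out of m, so the number of vertices is at most C(m, n) = m! / (n!(m-n)!).
m = 19, n = 6
Numerator: 19 * 18 * 17 * 16 * 15 * 14
Denominator: 6! = 720
C(19, 6) = 27132


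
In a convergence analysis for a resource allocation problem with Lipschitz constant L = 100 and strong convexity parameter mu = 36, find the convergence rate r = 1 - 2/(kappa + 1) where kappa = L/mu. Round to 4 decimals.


Step 1: Compute the condition number.
kappa = L/mu = 100/36 = 2.7778
Step 2: Compute the convergence rate.
r = 1 - 2/(kappa + 1) = 1 - 2*mu/(L + mu) = (L - mu)/(L + mu) = 64/136 = 0.4706


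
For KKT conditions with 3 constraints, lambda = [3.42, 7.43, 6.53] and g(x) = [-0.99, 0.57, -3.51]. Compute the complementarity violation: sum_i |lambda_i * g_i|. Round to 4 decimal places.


KKT complementary slackness check:
lambda_1 * g_1 = 3.42 * -0.99 = -3.3858
lambda_2 * g_2 = 7.43 * 0.57 = 4.2351
lambda_3 * g_3 = 6.53 * -3.51 = -22.9203
Total violation = 3.3858 + 4.2351 + 22.9203 = 30.5412


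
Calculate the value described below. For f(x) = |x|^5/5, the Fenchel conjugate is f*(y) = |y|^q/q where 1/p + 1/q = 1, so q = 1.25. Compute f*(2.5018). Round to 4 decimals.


The conjugate exponent q satisfies 1/p + 1/q = 1.
p = 5, so q = 5/(5 - 1) = 1.25
|y|^q = 2.5018^1.25 = 3.1464
f*(2.5018) = 3.1464 / 1.25 = 2.5171


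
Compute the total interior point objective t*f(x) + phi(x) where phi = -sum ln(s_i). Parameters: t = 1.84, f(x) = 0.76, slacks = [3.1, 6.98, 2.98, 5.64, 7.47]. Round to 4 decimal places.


Step 1: Compute log-barrier.
ln values: [1.1314, 1.943, 1.0919, 1.7299, 2.0109]
phi = -(1.1314 + 1.943 + 1.0919 + 1.7299 + 2.0109) = -7.9072
Step 2: Compute augmented objective.
t*f(x) = 1.84*0.76 = 1.3984
Total = 1.3984 - 7.9072 = -6.5088


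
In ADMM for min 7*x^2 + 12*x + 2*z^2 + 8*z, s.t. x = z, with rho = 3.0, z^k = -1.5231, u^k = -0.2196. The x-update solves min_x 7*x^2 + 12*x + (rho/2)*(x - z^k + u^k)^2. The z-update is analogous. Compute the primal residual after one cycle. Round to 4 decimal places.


ADMM iteration with rho = 3.0, z^k = -1.5231, u^k = -0.2196
Step 1: x-update.
Minimize 7*x^2 + 12*x + (3.0/2)*(x + 1.5231 - 0.2196)^2
FOC: (2*7 + 3.0)*x = -12 + 3.0*(-1.5231 + 0.2196)
x^{k+1} = -0.9359
Step 2: z-update.
Minimize 2*z^2 + 8*z + (3.0/2)*(-0.9359 - z - 0.2196)^2
FOC: (2*2 + 3.0)*z = -8 + 3.0*(-0.9359 - 0.2196)
z^{k+1} = -1.6381
Step 3: u-update.
u^{k+1} = -0.2196 - 0.9359 + 1.6381 = 0.4826
Step 4: Primal residual = |-0.9359 + 1.6381| = 0.7022


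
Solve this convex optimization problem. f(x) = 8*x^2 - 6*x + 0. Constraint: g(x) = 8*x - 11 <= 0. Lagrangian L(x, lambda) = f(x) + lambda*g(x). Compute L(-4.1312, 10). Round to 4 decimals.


Step 1: Evaluate f(x).
f(-4.1312) = 8*(-4.1312)^2 - 6*(-4.1312) + 0 = 161.3217
Step 2: Evaluate g(x).
g(-4.1312) = 8*-4.1312 - 11 = -44.0496
Step 3: Compute Lagrangian.
L = 161.3217 + 10*-44.0496 = -279.1743


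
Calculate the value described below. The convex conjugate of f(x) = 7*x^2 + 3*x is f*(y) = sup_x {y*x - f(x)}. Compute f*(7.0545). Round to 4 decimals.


f*(y) = sup_x {y*x - a*x^2 - b*x} = sup_x {(y-b)*x - a*x^2}
FOC: (y - b) - 2a*x = 0 => x* = (y - b)/(2a)
x* = (7.0545 - 3)/(2*7) = 0.2896
f*(7.0545) = (y-b)^2/(4a) = (7.0545 - 3)^2/(4*7)
= 16.439/28 = 0.5871


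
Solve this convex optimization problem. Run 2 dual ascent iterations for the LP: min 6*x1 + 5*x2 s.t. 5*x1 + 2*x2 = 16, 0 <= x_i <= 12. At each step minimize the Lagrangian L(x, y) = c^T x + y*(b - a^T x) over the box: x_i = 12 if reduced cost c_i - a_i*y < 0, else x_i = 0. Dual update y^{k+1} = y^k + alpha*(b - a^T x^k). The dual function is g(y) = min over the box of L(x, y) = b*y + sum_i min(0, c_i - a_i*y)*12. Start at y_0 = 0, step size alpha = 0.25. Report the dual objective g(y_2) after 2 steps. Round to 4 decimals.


Dual ascent for LP: min 6*x1 + 5*x2, 5*x1 + 2*x2 = 16, 0 <= x_i <= 12
Step 1: y^k = 0.0, reduced costs: (6.0, 5.0)
  x^k = (0.0, 0.0), subgradient = b - a^T x = 16.0
  y^{k+1} = 0.0 + 0.25*16.0 = 4.0
Step 2: y^k = 4.0, reduced costs: (-14.0, -3.0)
  x^k = (12.0, 12.0), subgradient = b - a^T x = -68.0
  y^{k+1} = 4.0 + 0.25*-68.0 = -13.0
Dual objective at y_2 = -13.0: reduced costs (71.0, 31.0), box minimizer x = (0.0, 0.0)
g(y_2) = b*y + (c1 - a1*y)*x1 + (c2 - a2*y)*x2 = 16*(-13.0) + 71.0*0.0 + 31.0*0.0 = -208.0 + 0.0 + 0.0 = -208.0


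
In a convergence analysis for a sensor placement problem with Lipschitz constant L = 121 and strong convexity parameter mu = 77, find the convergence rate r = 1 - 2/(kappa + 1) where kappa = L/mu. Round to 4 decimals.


Step 1: Compute the condition number.
kappa = L/mu = 121/77 = 1.5714
Step 2: Compute the convergence rate.
r = 1 - 2/(kappa + 1) = 1 - 2*mu/(L + mu) = (L - mu)/(L + mu) = 44/198 = 0.2222


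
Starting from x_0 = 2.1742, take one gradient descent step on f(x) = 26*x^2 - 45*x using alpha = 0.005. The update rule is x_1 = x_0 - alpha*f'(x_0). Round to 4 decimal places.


We compute the gradient at x_0 and apply the update.
f'(x) = 52*x - 45
f'(2.1742) = 52*2.1742 - 45 = 68.0584
x_1 = 2.1742 - 0.005*68.0584 = 1.8339


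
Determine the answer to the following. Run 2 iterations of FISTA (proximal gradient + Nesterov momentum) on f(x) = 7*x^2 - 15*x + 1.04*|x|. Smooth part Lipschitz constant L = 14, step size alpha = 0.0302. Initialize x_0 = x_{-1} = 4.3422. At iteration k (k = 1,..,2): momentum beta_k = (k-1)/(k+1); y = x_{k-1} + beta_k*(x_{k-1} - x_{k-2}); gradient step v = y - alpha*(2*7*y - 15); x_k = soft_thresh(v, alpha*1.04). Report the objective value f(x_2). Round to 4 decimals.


FISTA on f(x) = 7*x^2 - 15*x + 1.04*|x|
L = 14, alpha = 0.0302
Iteration 1: beta = 0.0, y = 4.3422 + 0.0*(4.3422 - 4.3422) = 4.3422
  grad(y) = 45.7908, v = y - alpha*grad = 2.9593
  prox(v) = soft_thresh(2.9593, 0.0314) = 2.9279
Iteration 2: beta = 0.3333, y = 2.9279 + 0.3333*(2.9279 - 4.3422) = 2.4565
  grad(y) = 19.3907, v = y - alpha*grad = 1.8709
  prox(v) = soft_thresh(1.8709, 0.0314) = 1.8395
f(x_2) = 7*1.8395^2 - 15*1.8395 + 1.04*|1.8395| = -1.9934


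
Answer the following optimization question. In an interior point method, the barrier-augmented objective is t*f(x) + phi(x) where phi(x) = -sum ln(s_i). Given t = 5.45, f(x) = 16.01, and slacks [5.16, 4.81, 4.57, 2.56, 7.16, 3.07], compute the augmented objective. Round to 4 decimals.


Step 1: Compute log-barrier.
ln values: [1.6409, 1.5707, 1.5195, 0.94, 1.9685, 1.1217]
phi = -(1.6409 + 1.5707 + 1.5195 + 0.94 + 1.9685 + 1.1217) = -8.7613
Step 2: Compute augmented objective.
t*f(x) = 5.45*16.01 = 87.2545
Total = 87.2545 - 8.7613 = 78.4932


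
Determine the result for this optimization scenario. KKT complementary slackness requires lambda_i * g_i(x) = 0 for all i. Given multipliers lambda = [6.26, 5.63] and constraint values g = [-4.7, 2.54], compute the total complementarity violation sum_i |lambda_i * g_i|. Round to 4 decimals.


KKT complementary slackness check:
lambda_1 * g_1 = 6.26 * -4.7 = -29.422
lambda_2 * g_2 = 5.63 * 2.54 = 14.3002
Total violation = 29.422 + 14.3002 = 43.7222


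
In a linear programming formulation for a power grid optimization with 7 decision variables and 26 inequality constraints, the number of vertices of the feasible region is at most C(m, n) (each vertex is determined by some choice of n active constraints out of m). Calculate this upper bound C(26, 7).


Each vertex corresponds to some choice of n active constraints out of m, so the number of vertices is at most C(m, n) = m! / (n!(m-n)!).
m = 26, n = 7
Numerator: 26 * 25 * 24 * 23 * 22 * 21 * 20
Denominator: 7! = 5040
C(26, 7) = 657800


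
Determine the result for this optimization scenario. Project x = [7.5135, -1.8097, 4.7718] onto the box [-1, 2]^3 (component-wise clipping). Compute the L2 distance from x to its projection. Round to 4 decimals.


Project each component onto [-1, 2].
clip(7.5135) = 2.0, clip(-1.8097) = -1.0, clip(4.7718) = 2.0
Projection = [2.0, -1.0, 2.0]
Squared diffs: [30.3987, 0.6556, 7.6829]
Distance = sqrt(38.7372) = 6.2239
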